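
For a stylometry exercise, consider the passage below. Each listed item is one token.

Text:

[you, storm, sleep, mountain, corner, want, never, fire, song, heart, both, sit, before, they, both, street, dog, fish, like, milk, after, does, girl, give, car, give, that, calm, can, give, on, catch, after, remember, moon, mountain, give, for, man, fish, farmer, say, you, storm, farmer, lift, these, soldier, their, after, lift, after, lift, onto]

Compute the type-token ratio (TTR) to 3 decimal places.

0.741

N = 54 tokens, V = 40 types.
TTR = V / N = 40 / 54 = 0.741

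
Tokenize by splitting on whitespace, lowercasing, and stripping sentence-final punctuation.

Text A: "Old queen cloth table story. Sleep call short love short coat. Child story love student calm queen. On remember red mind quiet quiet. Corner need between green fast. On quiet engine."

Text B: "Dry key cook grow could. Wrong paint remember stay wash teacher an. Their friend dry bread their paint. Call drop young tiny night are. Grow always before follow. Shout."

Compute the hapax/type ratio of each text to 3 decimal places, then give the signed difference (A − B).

A: hapax=18, V=24, ratio=0.750
B: hapax=21, V=25, ratio=0.840
Difference = 0.750 − 0.840 = -0.090

-0.090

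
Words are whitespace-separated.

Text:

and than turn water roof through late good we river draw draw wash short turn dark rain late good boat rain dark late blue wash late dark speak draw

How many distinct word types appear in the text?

18

Distinct types: {and, blue, boat, dark, draw, good, late, rain, river, roof, short, speak, than, through, turn, wash, water, we}
V = 18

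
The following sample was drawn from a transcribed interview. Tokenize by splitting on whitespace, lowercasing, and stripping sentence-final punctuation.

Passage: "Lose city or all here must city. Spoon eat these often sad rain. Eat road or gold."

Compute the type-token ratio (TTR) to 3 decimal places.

N = 17 tokens, V = 14 types.
TTR = V / N = 14 / 17 = 0.824

0.824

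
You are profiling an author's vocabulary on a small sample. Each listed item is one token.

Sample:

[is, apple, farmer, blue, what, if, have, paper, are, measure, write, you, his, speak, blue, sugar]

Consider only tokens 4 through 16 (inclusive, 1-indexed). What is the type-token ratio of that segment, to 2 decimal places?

Segment tokens 4–16: blue, what, if, have, paper, are, measure, write, you, his, speak, blue, sugar
Segment N = 13, segment V = 12.
TTR = 12 / 13 = 0.92

0.92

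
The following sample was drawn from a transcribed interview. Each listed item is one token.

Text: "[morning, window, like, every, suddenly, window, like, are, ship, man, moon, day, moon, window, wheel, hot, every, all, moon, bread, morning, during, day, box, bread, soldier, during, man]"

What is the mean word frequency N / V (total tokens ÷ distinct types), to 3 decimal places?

N = 28 tokens, V = 17 types.
Mean frequency = N / V = 28 / 17 = 1.647

1.647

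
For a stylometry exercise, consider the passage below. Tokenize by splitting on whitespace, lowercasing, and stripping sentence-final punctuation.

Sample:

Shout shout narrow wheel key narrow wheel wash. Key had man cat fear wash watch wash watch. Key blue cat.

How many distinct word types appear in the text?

Distinct types: {blue, cat, fear, had, key, man, narrow, shout, wash, watch, wheel}
V = 11

11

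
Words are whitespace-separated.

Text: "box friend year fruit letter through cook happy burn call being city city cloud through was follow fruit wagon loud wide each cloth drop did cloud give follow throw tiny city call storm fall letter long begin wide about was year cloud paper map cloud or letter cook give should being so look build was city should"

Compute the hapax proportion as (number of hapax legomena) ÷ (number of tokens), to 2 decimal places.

Frequencies: city:4, cloud:4, letter:3, was:3, year:2, fruit:2, through:2, cook:2, call:2, being:2, follow:2, wide:2, give:2, should:2, box:1, friend:1, happy:1, burn:1, wagon:1, loud:1, … (17 more, each freq 1)
Hapax count = 23; token count = 57.
Ratio = 23 / 57 = 0.40

0.40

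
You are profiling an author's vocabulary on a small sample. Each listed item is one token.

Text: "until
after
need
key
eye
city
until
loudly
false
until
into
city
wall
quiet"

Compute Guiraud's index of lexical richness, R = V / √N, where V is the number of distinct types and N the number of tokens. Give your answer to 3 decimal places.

N = 14, V = 11.
√N = 3.741657
R = 11 / 3.741657 = 2.940

2.940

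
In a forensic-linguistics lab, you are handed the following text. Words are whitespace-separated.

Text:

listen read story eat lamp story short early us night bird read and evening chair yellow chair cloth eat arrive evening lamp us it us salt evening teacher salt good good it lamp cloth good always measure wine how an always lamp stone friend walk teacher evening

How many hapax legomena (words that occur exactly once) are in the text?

15

Frequencies: lamp:4, evening:4, us:3, good:3, read:2, story:2, eat:2, chair:2, cloth:2, it:2, salt:2, teacher:2, always:2, listen:1, short:1, early:1, night:1, bird:1, and:1, yellow:1, … (8 more, each freq 1)
Hapax (freq=1): an, and, arrive, bird, early, friend, how, listen, measure, night, short, stone, walk, wine, yellow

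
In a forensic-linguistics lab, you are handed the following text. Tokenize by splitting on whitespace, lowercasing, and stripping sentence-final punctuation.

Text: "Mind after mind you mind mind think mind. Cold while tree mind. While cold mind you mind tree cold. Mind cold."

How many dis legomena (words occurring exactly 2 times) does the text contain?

3

Frequencies: mind:9, cold:4, you:2, while:2, tree:2, after:1, think:1
Words with frequency 2: tree, while, you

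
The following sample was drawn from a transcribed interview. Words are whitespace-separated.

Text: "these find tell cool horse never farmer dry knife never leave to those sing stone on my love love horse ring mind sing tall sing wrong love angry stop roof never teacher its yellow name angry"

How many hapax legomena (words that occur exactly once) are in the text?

23

Frequencies: never:3, sing:3, love:3, horse:2, angry:2, these:1, find:1, tell:1, cool:1, farmer:1, dry:1, knife:1, leave:1, to:1, those:1, stone:1, on:1, my:1, ring:1, mind:1, … (8 more, each freq 1)
Hapax (freq=1): cool, dry, farmer, find, its, knife, leave, mind, my, name, on, ring, roof, stone, stop, tall, teacher, tell, these, those, to, wrong, yellow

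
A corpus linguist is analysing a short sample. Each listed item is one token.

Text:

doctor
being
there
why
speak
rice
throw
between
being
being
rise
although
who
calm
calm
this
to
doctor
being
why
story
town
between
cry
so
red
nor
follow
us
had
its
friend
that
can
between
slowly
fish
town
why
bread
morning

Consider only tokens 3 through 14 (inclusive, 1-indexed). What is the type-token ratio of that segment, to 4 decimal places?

Segment tokens 3–14: there, why, speak, rice, throw, between, being, being, rise, although, who, calm
Segment N = 12, segment V = 11.
TTR = 11 / 12 = 0.9167

0.9167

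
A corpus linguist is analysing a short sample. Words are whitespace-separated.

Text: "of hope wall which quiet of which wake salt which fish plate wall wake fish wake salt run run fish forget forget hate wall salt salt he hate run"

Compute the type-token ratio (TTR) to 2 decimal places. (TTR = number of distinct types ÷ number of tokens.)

N = 29 tokens, V = 13 types.
TTR = V / N = 13 / 29 = 0.45

0.45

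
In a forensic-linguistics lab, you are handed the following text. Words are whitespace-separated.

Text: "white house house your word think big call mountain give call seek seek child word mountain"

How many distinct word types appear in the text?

Distinct types: {big, call, child, give, house, mountain, seek, think, white, word, your}
V = 11

11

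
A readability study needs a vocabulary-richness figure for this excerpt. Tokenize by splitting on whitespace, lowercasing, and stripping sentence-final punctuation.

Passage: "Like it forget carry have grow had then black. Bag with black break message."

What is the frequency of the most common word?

Frequencies: black:2, like:1, it:1, forget:1, carry:1, have:1, grow:1, had:1, then:1, bag:1, with:1, break:1, message:1
Most common: 'black' with frequency 2.

2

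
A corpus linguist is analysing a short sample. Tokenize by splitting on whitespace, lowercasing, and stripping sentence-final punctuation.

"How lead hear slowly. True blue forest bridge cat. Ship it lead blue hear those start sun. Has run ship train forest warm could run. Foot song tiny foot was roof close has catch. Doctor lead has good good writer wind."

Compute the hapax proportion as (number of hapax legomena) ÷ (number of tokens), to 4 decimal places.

Frequencies: lead:3, has:3, hear:2, blue:2, forest:2, ship:2, run:2, foot:2, good:2, how:1, slowly:1, true:1, bridge:1, cat:1, it:1, those:1, start:1, sun:1, train:1, warm:1, … (10 more, each freq 1)
Hapax count = 21; token count = 41.
Ratio = 21 / 41 = 0.5122

0.5122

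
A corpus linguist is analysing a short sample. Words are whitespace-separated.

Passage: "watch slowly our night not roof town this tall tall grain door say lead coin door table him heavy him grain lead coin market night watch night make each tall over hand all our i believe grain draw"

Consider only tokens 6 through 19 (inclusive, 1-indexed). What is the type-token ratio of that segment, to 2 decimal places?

Segment tokens 6–19: roof, town, this, tall, tall, grain, door, say, lead, coin, door, table, him, heavy
Segment N = 14, segment V = 12.
TTR = 12 / 14 = 0.86

0.86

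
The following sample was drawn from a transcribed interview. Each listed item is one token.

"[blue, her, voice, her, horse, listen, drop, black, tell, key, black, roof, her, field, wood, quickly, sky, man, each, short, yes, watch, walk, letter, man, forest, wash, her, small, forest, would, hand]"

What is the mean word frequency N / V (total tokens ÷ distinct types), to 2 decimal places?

N = 32 tokens, V = 26 types.
Mean frequency = N / V = 32 / 26 = 1.23

1.23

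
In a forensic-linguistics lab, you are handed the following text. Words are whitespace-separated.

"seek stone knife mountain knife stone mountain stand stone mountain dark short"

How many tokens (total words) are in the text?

12

Tokens: seek, stone, knife, mountain, knife, stone, mountain, stand, stone, mountain, dark, short
N = 12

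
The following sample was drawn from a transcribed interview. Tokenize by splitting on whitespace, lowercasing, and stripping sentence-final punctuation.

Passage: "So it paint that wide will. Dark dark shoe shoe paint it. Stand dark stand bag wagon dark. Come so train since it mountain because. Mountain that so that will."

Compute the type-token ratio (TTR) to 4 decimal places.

0.5333

N = 30 tokens, V = 16 types.
TTR = V / N = 16 / 30 = 0.5333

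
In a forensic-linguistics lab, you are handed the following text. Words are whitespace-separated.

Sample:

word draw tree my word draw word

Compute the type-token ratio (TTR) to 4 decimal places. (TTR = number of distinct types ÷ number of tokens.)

N = 7 tokens, V = 4 types.
TTR = V / N = 4 / 7 = 0.5714

0.5714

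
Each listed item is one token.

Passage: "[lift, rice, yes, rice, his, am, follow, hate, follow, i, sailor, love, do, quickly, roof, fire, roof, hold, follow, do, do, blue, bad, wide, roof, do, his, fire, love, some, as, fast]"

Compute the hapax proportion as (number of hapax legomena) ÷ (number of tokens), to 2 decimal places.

0.44

Frequencies: do:4, follow:3, roof:3, rice:2, his:2, love:2, fire:2, lift:1, yes:1, am:1, hate:1, i:1, sailor:1, quickly:1, hold:1, blue:1, bad:1, wide:1, some:1, as:1, … (1 more, each freq 1)
Hapax count = 14; token count = 32.
Ratio = 14 / 32 = 0.44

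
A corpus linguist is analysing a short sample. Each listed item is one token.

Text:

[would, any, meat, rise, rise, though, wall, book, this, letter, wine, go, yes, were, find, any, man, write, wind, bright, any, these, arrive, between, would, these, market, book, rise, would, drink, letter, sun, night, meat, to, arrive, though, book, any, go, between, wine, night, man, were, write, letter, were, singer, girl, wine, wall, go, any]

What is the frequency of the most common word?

5

Frequencies: any:5, would:3, rise:3, book:3, letter:3, wine:3, go:3, were:3, meat:2, though:2, wall:2, man:2, write:2, these:2, arrive:2, between:2, night:2, this:1, yes:1, find:1, … (8 more, each freq 1)
Most common: 'any' with frequency 5.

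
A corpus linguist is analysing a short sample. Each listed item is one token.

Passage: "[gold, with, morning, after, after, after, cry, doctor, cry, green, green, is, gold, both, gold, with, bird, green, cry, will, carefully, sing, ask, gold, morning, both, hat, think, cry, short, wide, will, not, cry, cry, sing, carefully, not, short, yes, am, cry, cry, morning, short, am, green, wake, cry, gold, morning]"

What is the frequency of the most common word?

Frequencies: cry:9, gold:5, morning:4, green:4, after:3, short:3, with:2, both:2, will:2, carefully:2, sing:2, not:2, am:2, doctor:1, is:1, bird:1, ask:1, hat:1, think:1, wide:1, … (2 more, each freq 1)
Most common: 'cry' with frequency 9.

9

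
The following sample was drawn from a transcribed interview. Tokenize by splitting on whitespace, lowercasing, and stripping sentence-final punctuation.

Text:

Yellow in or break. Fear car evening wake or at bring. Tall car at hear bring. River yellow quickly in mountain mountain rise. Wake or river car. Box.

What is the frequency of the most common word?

3

Frequencies: or:3, car:3, yellow:2, in:2, wake:2, at:2, bring:2, river:2, mountain:2, break:1, fear:1, evening:1, tall:1, hear:1, quickly:1, rise:1, box:1
Most common: 'or' with frequency 3.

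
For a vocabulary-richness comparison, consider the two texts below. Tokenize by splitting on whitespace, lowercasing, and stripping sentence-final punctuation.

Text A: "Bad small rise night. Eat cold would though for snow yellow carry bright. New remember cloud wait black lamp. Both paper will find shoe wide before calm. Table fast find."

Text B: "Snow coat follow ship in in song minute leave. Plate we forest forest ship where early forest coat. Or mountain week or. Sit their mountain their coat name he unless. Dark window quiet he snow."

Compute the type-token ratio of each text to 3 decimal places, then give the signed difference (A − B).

0.281

TTR(A) = 29/30 = 0.967
TTR(B) = 24/35 = 0.686
Difference = 0.967 − 0.686 = 0.281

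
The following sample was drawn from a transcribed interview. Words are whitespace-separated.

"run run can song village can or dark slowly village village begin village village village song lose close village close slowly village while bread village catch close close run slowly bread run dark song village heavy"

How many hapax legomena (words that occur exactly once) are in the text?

6

Frequencies: village:10, run:4, close:4, song:3, slowly:3, can:2, dark:2, bread:2, or:1, begin:1, lose:1, while:1, catch:1, heavy:1
Hapax (freq=1): begin, catch, heavy, lose, or, while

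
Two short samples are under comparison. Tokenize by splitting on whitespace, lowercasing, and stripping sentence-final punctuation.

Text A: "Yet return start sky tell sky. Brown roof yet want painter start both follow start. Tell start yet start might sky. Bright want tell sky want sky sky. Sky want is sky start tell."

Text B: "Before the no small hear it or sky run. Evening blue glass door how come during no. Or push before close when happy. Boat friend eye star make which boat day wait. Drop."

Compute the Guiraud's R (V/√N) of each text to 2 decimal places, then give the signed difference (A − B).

-2.65

A: V=14, N=34, R=2.40
B: V=29, N=33, R=5.05
Difference = 2.40 − 5.05 = -2.65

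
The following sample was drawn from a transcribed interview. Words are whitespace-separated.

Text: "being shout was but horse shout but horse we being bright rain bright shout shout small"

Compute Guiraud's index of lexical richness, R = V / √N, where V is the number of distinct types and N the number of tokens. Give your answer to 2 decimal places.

N = 16, V = 9.
√N = 4.000000
R = 9 / 4.000000 = 2.25

2.25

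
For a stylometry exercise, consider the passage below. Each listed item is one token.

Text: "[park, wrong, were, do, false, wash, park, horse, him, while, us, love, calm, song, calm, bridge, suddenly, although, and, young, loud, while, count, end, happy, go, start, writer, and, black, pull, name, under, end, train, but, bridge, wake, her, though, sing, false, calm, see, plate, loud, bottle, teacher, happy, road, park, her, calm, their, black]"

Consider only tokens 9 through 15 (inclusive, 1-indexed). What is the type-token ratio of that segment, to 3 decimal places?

0.857

Segment tokens 9–15: him, while, us, love, calm, song, calm
Segment N = 7, segment V = 6.
TTR = 6 / 7 = 0.857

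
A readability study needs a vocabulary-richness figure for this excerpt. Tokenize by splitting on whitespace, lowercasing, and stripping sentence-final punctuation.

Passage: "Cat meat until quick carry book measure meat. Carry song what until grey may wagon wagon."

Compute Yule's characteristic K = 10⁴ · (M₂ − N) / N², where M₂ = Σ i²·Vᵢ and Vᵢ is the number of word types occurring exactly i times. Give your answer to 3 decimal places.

Frequencies: meat:2, until:2, carry:2, wagon:2, cat:1, quick:1, book:1, measure:1, song:1, what:1, grey:1, may:1
N = 16. Frequency spectrum: V_1=8, V_2=4
M₂ = 1²·8 + 2²·4 = 24
K = 10000 × (24 − 16) / 16² = 312.500

312.500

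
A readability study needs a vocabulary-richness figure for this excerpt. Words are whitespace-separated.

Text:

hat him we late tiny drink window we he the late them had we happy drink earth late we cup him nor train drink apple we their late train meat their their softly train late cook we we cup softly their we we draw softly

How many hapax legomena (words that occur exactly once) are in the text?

Frequencies: we:9, late:5, their:4, drink:3, train:3, softly:3, him:2, cup:2, hat:1, tiny:1, window:1, he:1, the:1, them:1, had:1, happy:1, earth:1, nor:1, apple:1, meat:1, … (2 more, each freq 1)
Hapax (freq=1): apple, cook, draw, earth, had, happy, hat, he, meat, nor, the, them, tiny, window

14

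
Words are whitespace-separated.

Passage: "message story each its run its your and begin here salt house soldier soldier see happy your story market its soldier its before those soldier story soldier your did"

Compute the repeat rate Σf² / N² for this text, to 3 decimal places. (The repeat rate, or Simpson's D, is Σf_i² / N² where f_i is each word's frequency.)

Frequencies: soldier:5, its:4, story:3, your:3, message:1, each:1, run:1, and:1, begin:1, here:1, salt:1, house:1, see:1, happy:1, market:1, before:1, those:1, did:1
Σf² = 73; N² = 841
Repeat rate = 73 / 841 = 0.087

0.087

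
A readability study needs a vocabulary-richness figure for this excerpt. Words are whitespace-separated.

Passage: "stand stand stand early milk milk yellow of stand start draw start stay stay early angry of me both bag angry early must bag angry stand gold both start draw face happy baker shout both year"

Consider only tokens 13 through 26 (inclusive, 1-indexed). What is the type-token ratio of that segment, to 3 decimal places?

Segment tokens 13–26: stay, stay, early, angry, of, me, both, bag, angry, early, must, bag, angry, stand
Segment N = 14, segment V = 9.
TTR = 9 / 14 = 0.643

0.643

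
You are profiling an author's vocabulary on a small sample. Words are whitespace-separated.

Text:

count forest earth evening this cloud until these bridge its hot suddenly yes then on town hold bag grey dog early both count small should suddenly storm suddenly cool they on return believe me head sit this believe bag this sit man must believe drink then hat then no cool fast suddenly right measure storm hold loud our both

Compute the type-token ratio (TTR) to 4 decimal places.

0.7119

N = 59 tokens, V = 42 types.
TTR = V / N = 42 / 59 = 0.7119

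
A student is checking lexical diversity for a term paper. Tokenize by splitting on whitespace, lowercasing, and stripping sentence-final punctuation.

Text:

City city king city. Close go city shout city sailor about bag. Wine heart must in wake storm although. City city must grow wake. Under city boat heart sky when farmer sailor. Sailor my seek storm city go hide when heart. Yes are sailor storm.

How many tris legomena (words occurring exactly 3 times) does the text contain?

Frequencies: city:9, sailor:4, heart:3, storm:3, go:2, must:2, wake:2, when:2, king:1, close:1, shout:1, about:1, bag:1, wine:1, in:1, although:1, grow:1, under:1, boat:1, sky:1, … (6 more, each freq 1)
Words with frequency 3: heart, storm

2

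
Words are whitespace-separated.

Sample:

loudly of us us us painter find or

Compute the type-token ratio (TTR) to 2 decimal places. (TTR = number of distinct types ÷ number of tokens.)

N = 8 tokens, V = 6 types.
TTR = V / N = 6 / 8 = 0.75

0.75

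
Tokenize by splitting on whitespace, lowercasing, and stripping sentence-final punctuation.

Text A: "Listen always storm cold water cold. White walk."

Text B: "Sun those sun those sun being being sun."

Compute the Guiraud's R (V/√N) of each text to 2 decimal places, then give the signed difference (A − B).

1.41

A: V=7, N=8, R=2.47
B: V=3, N=8, R=1.06
Difference = 2.47 − 1.06 = 1.41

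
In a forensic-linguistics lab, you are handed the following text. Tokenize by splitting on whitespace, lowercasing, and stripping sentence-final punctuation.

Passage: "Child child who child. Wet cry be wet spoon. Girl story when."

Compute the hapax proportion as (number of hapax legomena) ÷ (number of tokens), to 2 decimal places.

Frequencies: child:3, wet:2, who:1, cry:1, be:1, spoon:1, girl:1, story:1, when:1
Hapax count = 7; token count = 12.
Ratio = 7 / 12 = 0.58

0.58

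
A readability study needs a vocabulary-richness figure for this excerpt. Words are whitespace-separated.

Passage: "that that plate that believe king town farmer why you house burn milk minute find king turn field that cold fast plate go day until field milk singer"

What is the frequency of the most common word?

4

Frequencies: that:4, plate:2, king:2, milk:2, field:2, believe:1, town:1, farmer:1, why:1, you:1, house:1, burn:1, minute:1, find:1, turn:1, cold:1, fast:1, go:1, day:1, until:1, … (1 more, each freq 1)
Most common: 'that' with frequency 4.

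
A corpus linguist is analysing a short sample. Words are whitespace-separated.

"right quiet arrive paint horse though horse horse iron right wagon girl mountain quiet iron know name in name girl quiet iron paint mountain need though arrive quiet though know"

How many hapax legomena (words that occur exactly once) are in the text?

Frequencies: quiet:4, horse:3, though:3, iron:3, right:2, arrive:2, paint:2, girl:2, mountain:2, know:2, name:2, wagon:1, in:1, need:1
Hapax (freq=1): in, need, wagon

3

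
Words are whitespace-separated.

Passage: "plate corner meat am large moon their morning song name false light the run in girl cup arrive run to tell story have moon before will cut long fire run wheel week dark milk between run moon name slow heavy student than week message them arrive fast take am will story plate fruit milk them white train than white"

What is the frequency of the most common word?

Frequencies: run:4, moon:3, plate:2, am:2, name:2, arrive:2, story:2, will:2, week:2, milk:2, than:2, them:2, white:2, corner:1, meat:1, large:1, their:1, morning:1, song:1, false:1, … (23 more, each freq 1)
Most common: 'run' with frequency 4.

4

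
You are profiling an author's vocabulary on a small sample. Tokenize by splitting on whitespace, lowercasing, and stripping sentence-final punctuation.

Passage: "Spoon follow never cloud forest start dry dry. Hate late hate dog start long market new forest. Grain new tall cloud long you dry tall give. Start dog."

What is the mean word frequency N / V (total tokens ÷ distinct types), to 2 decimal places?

N = 28 tokens, V = 17 types.
Mean frequency = N / V = 28 / 17 = 1.65

1.65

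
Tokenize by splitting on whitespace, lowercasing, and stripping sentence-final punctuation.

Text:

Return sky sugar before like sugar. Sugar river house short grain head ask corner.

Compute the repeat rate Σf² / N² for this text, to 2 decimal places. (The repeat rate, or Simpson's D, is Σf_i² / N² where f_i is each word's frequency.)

0.10

Frequencies: sugar:3, return:1, sky:1, before:1, like:1, river:1, house:1, short:1, grain:1, head:1, ask:1, corner:1
Σf² = 20; N² = 196
Repeat rate = 20 / 196 = 0.10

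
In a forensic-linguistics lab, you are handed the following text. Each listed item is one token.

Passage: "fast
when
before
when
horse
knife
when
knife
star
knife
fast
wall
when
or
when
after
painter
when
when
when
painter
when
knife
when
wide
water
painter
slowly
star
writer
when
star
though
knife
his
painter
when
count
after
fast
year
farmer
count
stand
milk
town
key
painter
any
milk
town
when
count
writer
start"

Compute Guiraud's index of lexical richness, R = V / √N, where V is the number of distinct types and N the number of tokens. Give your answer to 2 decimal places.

N = 55, V = 25.
√N = 7.416198
R = 25 / 7.416198 = 3.37

3.37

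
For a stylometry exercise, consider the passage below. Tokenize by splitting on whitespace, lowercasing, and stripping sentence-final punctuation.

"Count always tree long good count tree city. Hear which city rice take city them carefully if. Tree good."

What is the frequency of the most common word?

3

Frequencies: tree:3, city:3, count:2, good:2, always:1, long:1, hear:1, which:1, rice:1, take:1, them:1, carefully:1, if:1
Most common: 'tree' with frequency 3.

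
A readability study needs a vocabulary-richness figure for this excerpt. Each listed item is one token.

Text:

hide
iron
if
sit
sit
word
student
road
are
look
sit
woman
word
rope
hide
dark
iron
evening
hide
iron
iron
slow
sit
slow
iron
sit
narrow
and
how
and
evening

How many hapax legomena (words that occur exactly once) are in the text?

10

Frequencies: iron:5, sit:5, hide:3, word:2, evening:2, slow:2, and:2, if:1, student:1, road:1, are:1, look:1, woman:1, rope:1, dark:1, narrow:1, how:1
Hapax (freq=1): are, dark, how, if, look, narrow, road, rope, student, woman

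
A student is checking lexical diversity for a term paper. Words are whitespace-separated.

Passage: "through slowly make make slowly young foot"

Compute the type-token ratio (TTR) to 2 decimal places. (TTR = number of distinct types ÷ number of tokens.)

0.71

N = 7 tokens, V = 5 types.
TTR = V / N = 5 / 7 = 0.71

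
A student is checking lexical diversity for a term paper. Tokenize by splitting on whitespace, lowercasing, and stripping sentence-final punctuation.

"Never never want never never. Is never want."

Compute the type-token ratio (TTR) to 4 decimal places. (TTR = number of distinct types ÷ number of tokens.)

N = 8 tokens, V = 3 types.
TTR = V / N = 3 / 8 = 0.3750

0.3750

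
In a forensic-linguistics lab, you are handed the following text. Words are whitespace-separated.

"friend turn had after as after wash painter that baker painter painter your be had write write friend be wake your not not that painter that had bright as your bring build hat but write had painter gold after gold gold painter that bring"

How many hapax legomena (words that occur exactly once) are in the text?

8

Frequencies: painter:6, had:4, that:4, after:3, your:3, write:3, gold:3, friend:2, as:2, be:2, not:2, bring:2, turn:1, wash:1, baker:1, wake:1, bright:1, build:1, hat:1, but:1
Hapax (freq=1): baker, bright, build, but, hat, turn, wake, wash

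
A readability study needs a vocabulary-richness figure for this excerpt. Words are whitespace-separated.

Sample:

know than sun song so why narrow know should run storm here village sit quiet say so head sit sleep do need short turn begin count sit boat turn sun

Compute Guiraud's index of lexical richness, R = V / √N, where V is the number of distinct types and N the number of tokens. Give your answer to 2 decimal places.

N = 30, V = 24.
√N = 5.477226
R = 24 / 5.477226 = 4.38

4.38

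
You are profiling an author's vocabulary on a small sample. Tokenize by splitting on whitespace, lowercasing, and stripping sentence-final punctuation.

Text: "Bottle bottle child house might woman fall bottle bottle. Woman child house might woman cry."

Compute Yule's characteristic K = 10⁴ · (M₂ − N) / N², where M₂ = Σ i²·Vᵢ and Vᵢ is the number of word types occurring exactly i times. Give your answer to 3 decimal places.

1066.667

Frequencies: bottle:4, woman:3, child:2, house:2, might:2, fall:1, cry:1
N = 15. Frequency spectrum: V_1=2, V_2=3, V_3=1, V_4=1
M₂ = 1²·2 + 2²·3 + 3²·1 + 4²·1 = 39
K = 10000 × (39 − 15) / 15² = 1066.667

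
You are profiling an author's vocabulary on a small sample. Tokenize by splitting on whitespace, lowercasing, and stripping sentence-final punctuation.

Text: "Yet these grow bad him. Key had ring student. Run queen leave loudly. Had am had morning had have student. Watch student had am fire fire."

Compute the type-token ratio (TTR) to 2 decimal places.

N = 26 tokens, V = 18 types.
TTR = V / N = 18 / 26 = 0.69

0.69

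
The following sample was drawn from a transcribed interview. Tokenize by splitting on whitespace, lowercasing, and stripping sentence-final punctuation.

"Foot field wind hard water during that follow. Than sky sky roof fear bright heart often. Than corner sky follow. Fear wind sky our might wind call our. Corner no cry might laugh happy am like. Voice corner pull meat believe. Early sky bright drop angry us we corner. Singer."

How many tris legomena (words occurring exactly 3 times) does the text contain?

Frequencies: sky:5, corner:4, wind:3, follow:2, than:2, fear:2, bright:2, our:2, might:2, foot:1, field:1, hard:1, water:1, during:1, that:1, roof:1, heart:1, often:1, call:1, no:1, … (15 more, each freq 1)
Words with frequency 3: wind

1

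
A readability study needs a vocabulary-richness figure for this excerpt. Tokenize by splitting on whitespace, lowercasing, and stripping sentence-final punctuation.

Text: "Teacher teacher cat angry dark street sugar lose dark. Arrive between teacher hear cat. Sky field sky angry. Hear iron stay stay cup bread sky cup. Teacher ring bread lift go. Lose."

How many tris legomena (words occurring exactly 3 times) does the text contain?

1

Frequencies: teacher:4, sky:3, cat:2, angry:2, dark:2, lose:2, hear:2, stay:2, cup:2, bread:2, street:1, sugar:1, arrive:1, between:1, field:1, iron:1, ring:1, lift:1, go:1
Words with frequency 3: sky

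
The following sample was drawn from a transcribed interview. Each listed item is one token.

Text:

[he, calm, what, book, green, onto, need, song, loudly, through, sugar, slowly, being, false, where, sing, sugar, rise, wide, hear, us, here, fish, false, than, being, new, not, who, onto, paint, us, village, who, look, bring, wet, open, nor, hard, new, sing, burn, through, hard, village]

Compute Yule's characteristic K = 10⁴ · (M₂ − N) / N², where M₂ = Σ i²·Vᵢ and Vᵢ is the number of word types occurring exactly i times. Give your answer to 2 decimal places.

103.97

Frequencies: onto:2, through:2, sugar:2, being:2, false:2, sing:2, us:2, new:2, who:2, village:2, hard:2, he:1, calm:1, what:1, book:1, green:1, need:1, song:1, loudly:1, slowly:1, … (15 more, each freq 1)
N = 46. Frequency spectrum: V_1=24, V_2=11
M₂ = 1²·24 + 2²·11 = 68
K = 10000 × (68 − 46) / 46² = 103.97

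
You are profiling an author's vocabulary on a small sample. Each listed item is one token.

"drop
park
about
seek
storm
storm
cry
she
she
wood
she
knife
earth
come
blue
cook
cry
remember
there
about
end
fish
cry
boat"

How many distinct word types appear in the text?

Distinct types: {about, blue, boat, come, cook, cry, drop, earth, end, fish, knife, park, remember, seek, she, storm, there, wood}
V = 18

18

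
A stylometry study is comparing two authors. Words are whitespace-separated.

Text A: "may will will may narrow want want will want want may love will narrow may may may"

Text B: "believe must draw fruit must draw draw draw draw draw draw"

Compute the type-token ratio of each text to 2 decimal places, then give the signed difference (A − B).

TTR(A) = 5/17 = 0.29
TTR(B) = 4/11 = 0.36
Difference = 0.29 − 0.36 = -0.07

-0.07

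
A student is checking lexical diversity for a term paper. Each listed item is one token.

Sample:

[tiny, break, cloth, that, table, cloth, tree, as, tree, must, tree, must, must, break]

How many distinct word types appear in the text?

8

Distinct types: {as, break, cloth, must, table, that, tiny, tree}
V = 8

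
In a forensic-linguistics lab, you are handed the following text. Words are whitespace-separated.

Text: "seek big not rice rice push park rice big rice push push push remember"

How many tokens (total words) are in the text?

Tokens: seek, big, not, rice, rice, push, park, rice, big, rice, push, push, push, remember
N = 14

14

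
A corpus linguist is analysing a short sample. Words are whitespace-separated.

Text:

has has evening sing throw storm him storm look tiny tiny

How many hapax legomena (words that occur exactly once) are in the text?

Frequencies: has:2, storm:2, tiny:2, evening:1, sing:1, throw:1, him:1, look:1
Hapax (freq=1): evening, him, look, sing, throw

5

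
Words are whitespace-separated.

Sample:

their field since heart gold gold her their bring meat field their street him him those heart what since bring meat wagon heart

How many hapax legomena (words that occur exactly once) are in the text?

Frequencies: their:3, heart:3, field:2, since:2, gold:2, bring:2, meat:2, him:2, her:1, street:1, those:1, what:1, wagon:1
Hapax (freq=1): her, street, those, wagon, what

5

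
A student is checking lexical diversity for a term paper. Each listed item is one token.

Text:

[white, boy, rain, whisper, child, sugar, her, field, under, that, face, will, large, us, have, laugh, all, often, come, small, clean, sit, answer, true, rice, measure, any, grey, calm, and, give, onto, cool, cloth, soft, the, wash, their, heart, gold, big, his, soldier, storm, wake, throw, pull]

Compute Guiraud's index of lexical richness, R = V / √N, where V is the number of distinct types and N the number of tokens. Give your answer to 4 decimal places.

6.8557

N = 47, V = 47.
√N = 6.855655
R = 47 / 6.855655 = 6.8557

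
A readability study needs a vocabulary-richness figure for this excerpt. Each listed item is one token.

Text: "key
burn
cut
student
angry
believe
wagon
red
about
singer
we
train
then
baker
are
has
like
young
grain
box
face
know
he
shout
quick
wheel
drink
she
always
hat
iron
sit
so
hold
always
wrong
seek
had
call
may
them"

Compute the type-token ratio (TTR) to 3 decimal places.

N = 41 tokens, V = 40 types.
TTR = V / N = 40 / 41 = 0.976

0.976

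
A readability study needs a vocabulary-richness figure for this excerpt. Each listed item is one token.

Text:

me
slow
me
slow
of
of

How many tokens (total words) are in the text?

Tokens: me, slow, me, slow, of, of
N = 6

6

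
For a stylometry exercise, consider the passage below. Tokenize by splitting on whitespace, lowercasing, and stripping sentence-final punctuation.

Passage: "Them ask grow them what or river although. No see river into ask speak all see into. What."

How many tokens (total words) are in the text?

Tokens: them, ask, grow, them, what, or, river, although, no, see, river, into, ask, speak, all, see, into, what
N = 18

18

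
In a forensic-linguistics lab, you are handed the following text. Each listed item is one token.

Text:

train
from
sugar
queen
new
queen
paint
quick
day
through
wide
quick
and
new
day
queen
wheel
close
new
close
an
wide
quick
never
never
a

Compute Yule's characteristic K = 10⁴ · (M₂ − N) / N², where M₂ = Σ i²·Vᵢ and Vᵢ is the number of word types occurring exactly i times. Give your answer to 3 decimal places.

Frequencies: queen:3, new:3, quick:3, day:2, wide:2, close:2, never:2, train:1, from:1, sugar:1, paint:1, through:1, and:1, wheel:1, an:1, a:1
N = 26. Frequency spectrum: V_1=9, V_2=4, V_3=3
M₂ = 1²·9 + 2²·4 + 3²·3 = 52
K = 10000 × (52 − 26) / 26² = 384.615

384.615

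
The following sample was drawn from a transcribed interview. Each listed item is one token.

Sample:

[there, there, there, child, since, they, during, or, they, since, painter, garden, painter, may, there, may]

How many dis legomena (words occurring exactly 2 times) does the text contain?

Frequencies: there:4, since:2, they:2, painter:2, may:2, child:1, during:1, or:1, garden:1
Words with frequency 2: may, painter, since, they

4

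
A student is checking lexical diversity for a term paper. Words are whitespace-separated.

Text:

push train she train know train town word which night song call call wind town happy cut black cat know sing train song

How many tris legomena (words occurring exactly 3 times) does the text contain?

Frequencies: train:4, know:2, town:2, song:2, call:2, push:1, she:1, word:1, which:1, night:1, wind:1, happy:1, cut:1, black:1, cat:1, sing:1
Words with frequency 3: (none)

0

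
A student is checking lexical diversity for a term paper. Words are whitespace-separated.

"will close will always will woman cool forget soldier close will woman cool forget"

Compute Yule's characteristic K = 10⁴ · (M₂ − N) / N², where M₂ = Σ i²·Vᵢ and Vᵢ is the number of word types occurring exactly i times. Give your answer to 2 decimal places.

Frequencies: will:4, close:2, woman:2, cool:2, forget:2, always:1, soldier:1
N = 14. Frequency spectrum: V_1=2, V_2=4, V_4=1
M₂ = 1²·2 + 2²·4 + 4²·1 = 34
K = 10000 × (34 − 14) / 14² = 1020.41

1020.41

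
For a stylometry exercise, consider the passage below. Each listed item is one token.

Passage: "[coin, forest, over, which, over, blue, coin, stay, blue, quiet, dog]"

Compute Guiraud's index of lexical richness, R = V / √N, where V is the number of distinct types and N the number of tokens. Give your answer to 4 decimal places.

N = 11, V = 8.
√N = 3.316625
R = 8 / 3.316625 = 2.4121

2.4121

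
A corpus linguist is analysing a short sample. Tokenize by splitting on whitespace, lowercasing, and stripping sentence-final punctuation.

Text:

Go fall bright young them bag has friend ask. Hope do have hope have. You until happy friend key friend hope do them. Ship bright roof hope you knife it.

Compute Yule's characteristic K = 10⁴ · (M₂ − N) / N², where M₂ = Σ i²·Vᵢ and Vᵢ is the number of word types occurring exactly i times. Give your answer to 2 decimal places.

311.11

Frequencies: hope:4, friend:3, bright:2, them:2, do:2, have:2, you:2, go:1, fall:1, young:1, bag:1, has:1, ask:1, until:1, happy:1, key:1, ship:1, roof:1, knife:1, it:1
N = 30. Frequency spectrum: V_1=13, V_2=5, V_3=1, V_4=1
M₂ = 1²·13 + 2²·5 + 3²·1 + 4²·1 = 58
K = 10000 × (58 − 30) / 30² = 311.11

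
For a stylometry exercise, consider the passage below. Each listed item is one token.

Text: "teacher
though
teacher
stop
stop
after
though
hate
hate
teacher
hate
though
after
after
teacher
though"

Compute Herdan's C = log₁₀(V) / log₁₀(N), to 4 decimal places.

0.5805

N = 16, V = 5.
log₁₀(V) = 0.698970, log₁₀(N) = 1.204120
C = 0.698970 / 1.204120 = 0.5805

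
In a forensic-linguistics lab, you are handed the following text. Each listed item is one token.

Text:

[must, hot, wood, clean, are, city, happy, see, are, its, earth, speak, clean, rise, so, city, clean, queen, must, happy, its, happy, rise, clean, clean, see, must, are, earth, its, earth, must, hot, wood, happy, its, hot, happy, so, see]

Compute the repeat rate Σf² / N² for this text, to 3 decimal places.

Frequencies: clean:5, happy:5, must:4, its:4, hot:3, are:3, see:3, earth:3, wood:2, city:2, rise:2, so:2, speak:1, queen:1
Σf² = 136; N² = 1600
Repeat rate = 136 / 1600 = 0.085

0.085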